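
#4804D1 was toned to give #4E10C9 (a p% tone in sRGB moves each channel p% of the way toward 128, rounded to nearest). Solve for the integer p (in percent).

#4804D1 is rgb(72, 4, 209); #4E10C9 is rgb(78, 16, 201).
On the G channel (widest range): 16 ≈ 4 + (p/100)(128 − 4), so p ≈ 100×(16 − 4)/(128 − 4) = 1200/124 = 9.68.
p = 10 reproduces all three channels after rounding.

10%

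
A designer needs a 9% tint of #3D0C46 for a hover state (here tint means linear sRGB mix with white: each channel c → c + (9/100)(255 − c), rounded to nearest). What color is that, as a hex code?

#3D0C46 is rgb(61, 12, 70).
Lerp each channel 9% toward 255:
  R: 61 + 0.09×(255−61) = 61 + 17.46 = 78.46 → 78
  G: 12 + 21.87 = 33.87 → 34
  B: 70 + 0.09×(255−70) = 70 + 16.65 = 86.65 → 87
rgb(78, 34, 87) = #4E2257.

#4E2257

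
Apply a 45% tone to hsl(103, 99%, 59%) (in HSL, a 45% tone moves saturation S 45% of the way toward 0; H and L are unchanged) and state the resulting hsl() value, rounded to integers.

hsl(103, 54%, 59%)

S moves 45% from 99 toward 0: 99 − 44.55 = 54.45 → 54.
H and L are unchanged.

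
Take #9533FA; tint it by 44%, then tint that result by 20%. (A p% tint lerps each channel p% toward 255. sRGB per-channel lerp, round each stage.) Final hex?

#D0A4FD

#9533FA is rgb(149, 51, 250).
Lerp each channel 44% toward 255:
  R: 149 + 0.44×(255−149) = 149 + 46.64 = 195.64 → 196
  G: 51 + 0.44×(255−51) = 51 + 89.76 = 140.76 → 141
  B: 250 + 0.44×(255−250) = 250 + 2.2 = 252.2 → 252
After the tint: rgb(196, 141, 252) = #C48DFC.
Lerp each channel 20% toward 255:
  R: 196 + 0.2×(255−196) = 196 + 11.8 = 207.8 → 208
  G: 141 + 22.8 = 163.8 → 164
  B: 252 + 0.2×(255−252) = 252 + 0.6 = 252.6 → 253
rgb(208, 164, 253) = #D0A4FD.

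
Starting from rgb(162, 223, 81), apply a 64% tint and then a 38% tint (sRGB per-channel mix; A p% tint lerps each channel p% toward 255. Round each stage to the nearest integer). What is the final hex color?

Lerp each channel 64% toward 255:
  R: 162 + 0.64×(255−162) = 162 + 59.52 = 221.52 → 222
  G: 223 + 0.64×(255−223) = 223 + 20.48 = 243.48 → 243
  B: 81 + 0.64×(255−81) = 81 + 111.36 = 192.36 → 192
After the tint: rgb(222, 243, 192) = #DEF3C0.
Lerp each channel 38% toward 255:
  R: 222 + 12.54 = 234.54 → 235
  G: 243 + 0.38×(255−243) = 243 + 4.56 = 247.56 → 248
  B: 192 + 0.38×(255−192) = 192 + 23.94 = 215.94 → 216
rgb(235, 248, 216) = #EBF8D8.

#EBF8D8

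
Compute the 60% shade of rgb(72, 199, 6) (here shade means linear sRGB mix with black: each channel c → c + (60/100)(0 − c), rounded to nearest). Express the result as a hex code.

#1D5002

A 60% shade moves each channel 60% toward 0:
  R: 72 + 0.6×(0−72) = 72 − 43.2 = 28.8 → 29
  G: 199 − 119.4 = 79.6 → 80
  B: 6 + 0.6×(0−6) = 6 − 3.6 = 2.4 → 2
rgb(29, 80, 2) = #1D5002.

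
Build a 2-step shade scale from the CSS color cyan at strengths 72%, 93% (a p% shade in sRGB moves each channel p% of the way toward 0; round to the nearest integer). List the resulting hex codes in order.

CSS cyan is rgb(0, 255, 255).
72%: (0→0, 255 − 183.6 = 71.4→71, 255 − 183.6 = 71.4→71) → #004747
93%: (0→0, 255 − 237.15 = 17.85→18, 255 − 237.15 = 17.85→18) → #001212

#004747, #001212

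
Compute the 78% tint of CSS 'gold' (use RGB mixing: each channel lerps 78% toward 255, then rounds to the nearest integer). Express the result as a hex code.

#fff6c7

CSS gold is rgb(255, 215, 0).
A 78% tint moves each channel 78% toward 255:
  R: 255 + 0.78×(255−255) = 255 + 0 = 255 → 255
  G: 215 + 31.2 = 246.2 → 246
  B: 0 + 198.9 = 198.9 → 199
rgb(255, 246, 199) = #fff6c7.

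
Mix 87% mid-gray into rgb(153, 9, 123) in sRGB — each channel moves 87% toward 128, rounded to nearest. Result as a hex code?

#83717F

Per channel, c → c + 0.87(128 − c):
  R: 153 + 0.87×(128−153) = 153 − 21.75 = 131.25 → 131
  G: 9 + 0.87×(128−9) = 9 + 103.53 = 112.53 → 113
  B: 123 + 4.35 = 127.35 → 127
rgb(131, 113, 127) = #83717F.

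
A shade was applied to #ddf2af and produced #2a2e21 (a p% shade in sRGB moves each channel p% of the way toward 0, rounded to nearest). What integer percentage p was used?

#ddf2af is rgb(221, 242, 175); #2a2e21 is rgb(42, 46, 33).
On the G channel (widest range): 46 ≈ 242 + (p/100)(0 − 242), so p ≈ 100×(46 − 242)/(0 − 242) = -19600/-242 = 80.99.
p = 81 reproduces all three channels after rounding.

81%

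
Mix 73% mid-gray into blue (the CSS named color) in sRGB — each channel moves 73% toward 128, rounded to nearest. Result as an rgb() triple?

CSS blue is rgb(0, 0, 255).
Per channel, c → c + 0.73(128 − c):
  R: 0 + 0.73×(128−0) = 0 + 93.44 = 93.44 → 93
  G: 0 + 93.44 = 93.44 → 93
  B: 255 − 92.71 = 162.29 → 162

rgb(93, 93, 162)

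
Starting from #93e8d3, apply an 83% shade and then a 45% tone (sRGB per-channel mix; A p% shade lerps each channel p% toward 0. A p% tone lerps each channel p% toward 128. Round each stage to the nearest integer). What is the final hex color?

#93e8d3 is rgb(147, 232, 211).
An 83% shade moves each channel 83% toward 0:
  R: 147 − 122.01 = 24.99 → 25
  G: 232 − 192.56 = 39.44 → 39
  B: 211 − 175.13 = 35.87 → 36
After the shade: rgb(25, 39, 36) = #192724.
Lerp each channel 45% toward 128:
  R: 25 + 46.35 = 71.35 → 71
  G: 39 + 0.45×(128−39) = 39 + 40.05 = 79.05 → 79
  B: 36 + 0.45×(128−36) = 36 + 41.4 = 77.4 → 77
rgb(71, 79, 77) = #474f4d.

#474f4d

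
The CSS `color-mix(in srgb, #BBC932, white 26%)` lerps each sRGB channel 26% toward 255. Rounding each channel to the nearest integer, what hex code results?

#CDD767

#BBC932 is rgb(187, 201, 50).
Per channel, c → c + 0.26(255 − c):
  R: 187 + 0.26×(255−187) = 187 + 17.68 = 204.68 → 205
  G: 201 + 0.26×(255−201) = 201 + 14.04 = 215.04 → 215
  B: 50 + 53.3 = 103.3 → 103
rgb(205, 215, 103) = #CDD767.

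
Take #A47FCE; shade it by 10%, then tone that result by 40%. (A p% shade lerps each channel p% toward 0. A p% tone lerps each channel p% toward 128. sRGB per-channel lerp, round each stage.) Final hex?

#8C78A2

#A47FCE is rgb(164, 127, 206).
A 10% shade moves each channel 10% toward 0:
  R: 164 + 0.1×(0−164) = 164 − 16.4 = 147.6 → 148
  G: 127 − 12.7 = 114.3 → 114
  B: 206 − 20.6 = 185.4 → 185
After the shade: rgb(148, 114, 185) = #9472B9.
Per channel, c → c + 0.4(128 − c):
  R: 148 − 8 = 140 → 140
  G: 114 + 0.4×(128−114) = 114 + 5.6 = 119.6 → 120
  B: 185 − 22.8 = 162.2 → 162
rgb(140, 120, 162) = #8C78A2.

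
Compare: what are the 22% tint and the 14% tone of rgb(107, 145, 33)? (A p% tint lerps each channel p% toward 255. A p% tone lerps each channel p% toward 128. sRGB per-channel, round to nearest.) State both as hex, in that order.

#8CA952, #6E8F2E

22% tint:
  R: 107 + 0.22×(255−107) = 107 + 32.56 = 139.56 → 140
  G: 145 + 0.22×(255−145) = 145 + 24.2 = 169.2 → 169
  B: 33 + 0.22×(255−33) = 33 + 48.84 = 81.84 → 82
  → #8CA952
14% tone:
  R: 107 + 2.94 = 109.94 → 110
  G: 145 + 0.14×(128−145) = 145 − 2.38 = 142.62 → 143
  B: 33 + 13.3 = 46.3 → 46
  → #6E8F2E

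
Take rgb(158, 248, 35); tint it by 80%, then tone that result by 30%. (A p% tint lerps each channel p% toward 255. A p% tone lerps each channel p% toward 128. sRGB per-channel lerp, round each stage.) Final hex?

Lerp each channel 80% toward 255:
  R: 158 + 0.8×(255−158) = 158 + 77.6 = 235.6 → 236
  G: 248 + 5.6 = 253.6 → 254
  B: 35 + 176 = 211 → 211
After the tint: rgb(236, 254, 211) = #ECFED3.
Lerp each channel 30% toward 128:
  R: 236 − 32.4 = 203.6 → 204
  G: 254 − 37.8 = 216.2 → 216
  B: 211 − 24.9 = 186.1 → 186
rgb(204, 216, 186) = #CCD8BA.

#CCD8BA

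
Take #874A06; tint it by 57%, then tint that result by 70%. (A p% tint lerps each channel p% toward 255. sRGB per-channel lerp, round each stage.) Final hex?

#EFE8DF

#874A06 is rgb(135, 74, 6).
Per channel, c → c + 0.57(255 − c):
  R: 135 + 0.57×(255−135) = 135 + 68.4 = 203.4 → 203
  G: 74 + 0.57×(255−74) = 74 + 103.17 = 177.17 → 177
  B: 6 + 0.57×(255−6) = 6 + 141.93 = 147.93 → 148
After the tint: rgb(203, 177, 148) = #CBB194.
Per channel, c → c + 0.7(255 − c):
  R: 203 + 0.7×(255−203) = 203 + 36.4 = 239.4 → 239
  G: 177 + 0.7×(255−177) = 177 + 54.6 = 231.6 → 232
  B: 148 + 0.7×(255−148) = 148 + 74.9 = 222.9 → 223
rgb(239, 232, 223) = #EFE8DF.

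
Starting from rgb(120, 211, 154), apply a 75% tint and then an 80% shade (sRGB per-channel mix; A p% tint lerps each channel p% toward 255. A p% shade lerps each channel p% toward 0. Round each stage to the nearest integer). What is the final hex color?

A 75% tint moves each channel 75% toward 255:
  R: 120 + 0.75×(255−120) = 120 + 101.25 = 221.25 → 221
  G: 211 + 0.75×(255−211) = 211 + 33 = 244 → 244
  B: 154 + 0.75×(255−154) = 154 + 75.75 = 229.75 → 230
After the tint: rgb(221, 244, 230) = #ddf4e6.
Per channel, c → c + 0.8(0 − c):
  R: 221 + 0.8×(0−221) = 221 − 176.8 = 44.2 → 44
  G: 244 + 0.8×(0−244) = 244 − 195.2 = 48.8 → 49
  B: 230 − 184 = 46 → 46
rgb(44, 49, 46) = #2c312e.

#2c312e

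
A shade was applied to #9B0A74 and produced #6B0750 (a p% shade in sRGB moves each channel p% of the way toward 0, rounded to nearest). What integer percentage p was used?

31%

#9B0A74 is rgb(155, 10, 116); #6B0750 is rgb(107, 7, 80).
On the R channel (widest range): 107 ≈ 155 + (p/100)(0 − 155), so p ≈ 100×(107 − 155)/(0 − 155) = -4800/-155 = 30.97.
p = 31 reproduces all three channels after rounding.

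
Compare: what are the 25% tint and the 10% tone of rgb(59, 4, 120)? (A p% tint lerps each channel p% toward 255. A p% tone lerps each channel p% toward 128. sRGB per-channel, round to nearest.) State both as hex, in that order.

#6C439A, #421079

25% tint:
  R: 59 + 49 = 108 → 108
  G: 4 + 62.75 = 66.75 → 67
  B: 120 + 33.75 = 153.75 → 154
  → #6C439A
10% tone:
  R: 59 + 6.9 = 65.9 → 66
  G: 4 + 12.4 = 16.4 → 16
  B: 120 + 0.1×(128−120) = 120 + 0.8 = 120.8 → 121
  → #421079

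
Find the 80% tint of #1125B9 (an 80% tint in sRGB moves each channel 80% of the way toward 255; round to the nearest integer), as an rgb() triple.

#1125B9 is rgb(17, 37, 185).
Per channel, c → c + 0.8(255 − c):
  R: 17 + 190.4 = 207.4 → 207
  G: 37 + 0.8×(255−37) = 37 + 174.4 = 211.4 → 211
  B: 185 + 56 = 241 → 241

rgb(207, 211, 241)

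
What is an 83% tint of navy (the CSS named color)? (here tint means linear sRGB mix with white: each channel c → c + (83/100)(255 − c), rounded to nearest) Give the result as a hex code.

#d4d4e9

CSS navy is rgb(0, 0, 128).
Lerp each channel 83% toward 255:
  R: 0 + 211.65 = 211.65 → 212
  G: 0 + 211.65 = 211.65 → 212
  B: 128 + 105.41 = 233.41 → 233
rgb(212, 212, 233) = #d4d4e9.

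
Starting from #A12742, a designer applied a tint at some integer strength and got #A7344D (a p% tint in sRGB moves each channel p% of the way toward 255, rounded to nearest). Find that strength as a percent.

#A12742 is rgb(161, 39, 66); #A7344D is rgb(167, 52, 77).
On the G channel (widest range): 52 ≈ 39 + (p/100)(255 − 39), so p ≈ 100×(52 − 39)/(255 − 39) = 1300/216 = 6.02.
p = 6 reproduces all three channels after rounding.

6%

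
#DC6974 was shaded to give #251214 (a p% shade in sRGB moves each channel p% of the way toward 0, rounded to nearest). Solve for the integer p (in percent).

83%

#DC6974 is rgb(220, 105, 116); #251214 is rgb(37, 18, 20).
On the R channel (widest range): 37 ≈ 220 + (p/100)(0 − 220), so p ≈ 100×(37 − 220)/(0 − 220) = -18300/-220 = 83.18.
p = 83 reproduces all three channels after rounding.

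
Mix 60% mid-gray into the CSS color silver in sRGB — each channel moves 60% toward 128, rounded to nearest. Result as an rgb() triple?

rgb(154, 154, 154)

CSS silver is rgb(192, 192, 192).
Lerp each channel 60% toward 128:
  R: 192 − 38.4 = 153.6 → 154
  G: 192 − 38.4 = 153.6 → 154
  B: 192 + 0.6×(128−192) = 192 − 38.4 = 153.6 → 154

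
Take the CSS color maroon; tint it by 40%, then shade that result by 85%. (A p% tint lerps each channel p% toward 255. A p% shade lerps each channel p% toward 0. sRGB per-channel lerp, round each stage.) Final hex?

CSS maroon is rgb(128, 0, 0).
A 40% tint moves each channel 40% toward 255:
  R: 128 + 50.8 = 178.8 → 179
  G: 0 + 0.4×(255−0) = 0 + 102 = 102 → 102
  B: 0 + 102 = 102 → 102
After the tint: rgb(179, 102, 102) = #B36666.
Per channel, c → c + 0.85(0 − c):
  R: 179 + 0.85×(0−179) = 179 − 152.15 = 26.85 → 27
  G: 102 + 0.85×(0−102) = 102 − 86.7 = 15.3 → 15
  B: 102 − 86.7 = 15.3 → 15
rgb(27, 15, 15) = #1B0F0F.

#1B0F0F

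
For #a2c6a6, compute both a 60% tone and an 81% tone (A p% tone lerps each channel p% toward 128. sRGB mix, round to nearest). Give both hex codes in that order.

#8e9c8f, #868d87

#a2c6a6 is rgb(162, 198, 166).
60% tone:
  R: 162 − 20.4 = 141.6 → 142
  G: 198 − 42 = 156 → 156
  B: 166 + 0.6×(128−166) = 166 − 22.8 = 143.2 → 143
  → #8e9c8f
81% tone:
  R: 162 + 0.81×(128−162) = 162 − 27.54 = 134.46 → 134
  G: 198 − 56.7 = 141.3 → 141
  B: 166 + 0.81×(128−166) = 166 − 30.78 = 135.22 → 135
  → #868d87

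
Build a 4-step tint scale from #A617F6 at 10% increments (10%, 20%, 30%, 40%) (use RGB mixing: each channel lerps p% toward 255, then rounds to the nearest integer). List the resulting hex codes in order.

#A617F6 is rgb(166, 23, 246).
10%: (166 + 8.9 = 174.9→175, 23 + 23.2 = 46.2→46, 246 + 0.9 = 246.9→247) → #AF2EF7
20%: (166 + 17.8 = 183.8→184, 23 + 46.4 = 69.4→69, 246 + 1.8 = 247.8→248) → #B845F8
30%: (166 + 26.7 = 192.7→193, 23 + 69.6 = 92.6→93, 246 + 2.7 = 248.7→249) → #C15DF9
40%: (166 + 35.6 = 201.6→202, 23 + 92.8 = 115.8→116, 246 + 3.6 = 249.6→250) → #CA74FA

#AF2EF7, #B845F8, #C15DF9, #CA74FA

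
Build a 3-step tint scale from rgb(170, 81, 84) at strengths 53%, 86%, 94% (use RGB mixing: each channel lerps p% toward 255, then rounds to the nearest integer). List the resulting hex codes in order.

#d7adaf, #f3e7e7, #faf5f5

53%: (170 + 45.05 = 215.05→215, 81 + 92.22 = 173.22→173, 84 + 90.63 = 174.63→175) → #d7adaf
86%: (170 + 73.1 = 243.1→243, 81 + 149.64 = 230.64→231, 84 + 147.06 = 231.06→231) → #f3e7e7
94%: (170 + 79.9 = 249.9→250, 81 + 163.56 = 244.56→245, 84 + 160.74 = 244.74→245) → #faf5f5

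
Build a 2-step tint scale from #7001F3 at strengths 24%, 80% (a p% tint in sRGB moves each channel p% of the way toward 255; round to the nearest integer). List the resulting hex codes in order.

#7001F3 is rgb(112, 1, 243).
24%: (112 + 34.32 = 146.32→146, 1 + 60.96 = 61.96→62, 243 + 2.88 = 245.88→246) → #923EF6
80%: (112 + 114.4 = 226.4→226, 1 + 203.2 = 204.2→204, 243 + 9.6 = 252.6→253) → #E2CCFD

#923EF6, #E2CCFD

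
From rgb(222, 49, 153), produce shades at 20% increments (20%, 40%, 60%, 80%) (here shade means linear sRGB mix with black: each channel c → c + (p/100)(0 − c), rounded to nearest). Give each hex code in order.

#B2277A, #851D5C, #59143D, #2C0A1F

20%: (222 − 44.4 = 177.6→178, 49 − 9.8 = 39.2→39, 153 − 30.6 = 122.4→122) → #B2277A
40%: (222 − 88.8 = 133.2→133, 49 − 19.6 = 29.4→29, 153 − 61.2 = 91.8→92) → #851D5C
60%: (222 − 133.2 = 88.8→89, 49 − 29.4 = 19.6→20, 153 − 91.8 = 61.2→61) → #59143D
80%: (222 − 177.6 = 44.4→44, 49 − 39.2 = 9.8→10, 153 − 122.4 = 30.6→31) → #2C0A1F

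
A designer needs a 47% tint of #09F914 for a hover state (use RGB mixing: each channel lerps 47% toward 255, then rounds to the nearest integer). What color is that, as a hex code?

#09F914 is rgb(9, 249, 20).
Per channel, c → c + 0.47(255 − c):
  R: 9 + 0.47×(255−9) = 9 + 115.62 = 124.62 → 125
  G: 249 + 0.47×(255−249) = 249 + 2.82 = 251.82 → 252
  B: 20 + 0.47×(255−20) = 20 + 110.45 = 130.45 → 130
rgb(125, 252, 130) = #7DFC82.

#7DFC82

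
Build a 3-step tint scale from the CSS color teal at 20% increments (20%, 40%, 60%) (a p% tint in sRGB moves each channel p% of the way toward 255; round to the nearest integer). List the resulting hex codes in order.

CSS teal is rgb(0, 128, 128).
20%: (0 + 51 = 51→51, 128 + 25.4 = 153.4→153, 128 + 25.4 = 153.4→153) → #339999
40%: (0 + 102 = 102→102, 128 + 50.8 = 178.8→179, 128 + 50.8 = 178.8→179) → #66B3B3
60%: (0 + 153 = 153→153, 128 + 76.2 = 204.2→204, 128 + 76.2 = 204.2→204) → #99CCCC

#339999, #66B3B3, #99CCCC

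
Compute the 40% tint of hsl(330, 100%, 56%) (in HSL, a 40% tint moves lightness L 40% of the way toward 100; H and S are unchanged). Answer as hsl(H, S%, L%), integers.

L moves 40% from 56 toward 100: 56 + 17.6 = 73.6 → 74.
H and S are unchanged.

hsl(330, 100%, 74%)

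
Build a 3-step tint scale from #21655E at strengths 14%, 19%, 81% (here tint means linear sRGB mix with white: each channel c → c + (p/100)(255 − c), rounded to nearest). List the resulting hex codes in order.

#407B75, #4B827D, #D5E2E0

#21655E is rgb(33, 101, 94).
14%: (33 + 31.08 = 64.08→64, 101 + 21.56 = 122.56→123, 94 + 22.54 = 116.54→117) → #407B75
19%: (33 + 42.18 = 75.18→75, 101 + 29.26 = 130.26→130, 94 + 30.59 = 124.59→125) → #4B827D
81%: (33 + 179.82 = 212.82→213, 101 + 124.74 = 225.74→226, 94 + 130.41 = 224.41→224) → #D5E2E0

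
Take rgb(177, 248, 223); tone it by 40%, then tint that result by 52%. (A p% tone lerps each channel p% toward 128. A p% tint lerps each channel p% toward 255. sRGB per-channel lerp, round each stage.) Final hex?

Per channel, c → c + 0.4(128 − c):
  R: 177 − 19.6 = 157.4 → 157
  G: 248 − 48 = 200 → 200
  B: 223 − 38 = 185 → 185
After the tone: rgb(157, 200, 185) = #9DC8B9.
Lerp each channel 52% toward 255:
  R: 157 + 0.52×(255−157) = 157 + 50.96 = 207.96 → 208
  G: 200 + 0.52×(255−200) = 200 + 28.6 = 228.6 → 229
  B: 185 + 36.4 = 221.4 → 221
rgb(208, 229, 221) = #D0E5DD.

#D0E5DD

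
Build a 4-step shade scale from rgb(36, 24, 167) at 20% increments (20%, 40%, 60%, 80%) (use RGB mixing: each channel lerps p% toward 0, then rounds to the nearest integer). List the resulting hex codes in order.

20%: (36 − 7.2 = 28.8→29, 24 − 4.8 = 19.2→19, 167 − 33.4 = 133.6→134) → #1d1386
40%: (36 − 14.4 = 21.6→22, 24 − 9.6 = 14.4→14, 167 − 66.8 = 100.2→100) → #160e64
60%: (36 − 21.6 = 14.4→14, 24 − 14.4 = 9.6→10, 167 − 100.2 = 66.8→67) → #0e0a43
80%: (36 − 28.8 = 7.2→7, 24 − 19.2 = 4.8→5, 167 − 133.6 = 33.4→33) → #070521

#1d1386, #160e64, #0e0a43, #070521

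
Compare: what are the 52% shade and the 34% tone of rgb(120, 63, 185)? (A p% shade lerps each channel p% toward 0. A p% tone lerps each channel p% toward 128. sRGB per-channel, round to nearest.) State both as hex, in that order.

#3a1e59, #7b55a6

52% shade:
  R: 120 − 62.4 = 57.6 → 58
  G: 63 + 0.52×(0−63) = 63 − 32.76 = 30.24 → 30
  B: 185 − 96.2 = 88.8 → 89
  → #3a1e59
34% tone:
  R: 120 + 0.34×(128−120) = 120 + 2.72 = 122.72 → 123
  G: 63 + 0.34×(128−63) = 63 + 22.1 = 85.1 → 85
  B: 185 − 19.38 = 165.62 → 166
  → #7b55a6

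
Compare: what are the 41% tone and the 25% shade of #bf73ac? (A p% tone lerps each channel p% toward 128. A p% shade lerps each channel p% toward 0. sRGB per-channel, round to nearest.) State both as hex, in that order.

#bf73ac is rgb(191, 115, 172).
41% tone:
  R: 191 + 0.41×(128−191) = 191 − 25.83 = 165.17 → 165
  G: 115 + 0.41×(128−115) = 115 + 5.33 = 120.33 → 120
  B: 172 − 18.04 = 153.96 → 154
  → #a5789a
25% shade:
  R: 191 + 0.25×(0−191) = 191 − 47.75 = 143.25 → 143
  G: 115 + 0.25×(0−115) = 115 − 28.75 = 86.25 → 86
  B: 172 − 43 = 129 → 129
  → #8f5681

#a5789a, #8f5681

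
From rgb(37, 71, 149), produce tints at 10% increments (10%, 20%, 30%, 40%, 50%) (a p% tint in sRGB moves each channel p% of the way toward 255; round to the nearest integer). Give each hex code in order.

#3B59A0, #516CAA, #667EB5, #7C91BF, #92A3CA

10%: (37 + 21.8 = 58.8→59, 71 + 18.4 = 89.4→89, 149 + 10.6 = 159.6→160) → #3B59A0
20%: (37 + 43.6 = 80.6→81, 71 + 36.8 = 107.8→108, 149 + 21.2 = 170.2→170) → #516CAA
30%: (37 + 65.4 = 102.4→102, 71 + 55.2 = 126.2→126, 149 + 31.8 = 180.8→181) → #667EB5
40%: (37 + 87.2 = 124.2→124, 71 + 73.6 = 144.6→145, 149 + 42.4 = 191.4→191) → #7C91BF
50%: (37 + 109 = 146→146, 71 + 92 = 163→163, 149 + 53 = 202→202) → #92A3CA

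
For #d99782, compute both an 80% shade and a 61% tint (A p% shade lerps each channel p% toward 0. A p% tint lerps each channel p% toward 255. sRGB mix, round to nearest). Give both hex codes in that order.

#d99782 is rgb(217, 151, 130).
80% shade:
  R: 217 + 0.8×(0−217) = 217 − 173.6 = 43.4 → 43
  G: 151 + 0.8×(0−151) = 151 − 120.8 = 30.2 → 30
  B: 130 + 0.8×(0−130) = 130 − 104 = 26 → 26
  → #2b1e1a
61% tint:
  R: 217 + 0.61×(255−217) = 217 + 23.18 = 240.18 → 240
  G: 151 + 0.61×(255−151) = 151 + 63.44 = 214.44 → 214
  B: 130 + 0.61×(255−130) = 130 + 76.25 = 206.25 → 206
  → #f0d6ce

#2b1e1a, #f0d6ce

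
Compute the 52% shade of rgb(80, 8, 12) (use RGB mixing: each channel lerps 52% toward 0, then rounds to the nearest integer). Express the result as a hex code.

Lerp each channel 52% toward 0:
  R: 80 − 41.6 = 38.4 → 38
  G: 8 + 0.52×(0−8) = 8 − 4.16 = 3.84 → 4
  B: 12 + 0.52×(0−12) = 12 − 6.24 = 5.76 → 6
rgb(38, 4, 6) = #260406.

#260406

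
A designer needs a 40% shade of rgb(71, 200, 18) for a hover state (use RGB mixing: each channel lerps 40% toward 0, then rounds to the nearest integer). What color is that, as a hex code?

A 40% shade moves each channel 40% toward 0:
  R: 71 + 0.4×(0−71) = 71 − 28.4 = 42.6 → 43
  G: 200 + 0.4×(0−200) = 200 − 80 = 120 → 120
  B: 18 + 0.4×(0−18) = 18 − 7.2 = 10.8 → 11
rgb(43, 120, 11) = #2b780b.

#2b780b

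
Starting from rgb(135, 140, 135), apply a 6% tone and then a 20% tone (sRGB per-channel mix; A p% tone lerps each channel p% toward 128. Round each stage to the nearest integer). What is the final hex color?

Per channel, c → c + 0.06(128 − c):
  R: 135 + 0.06×(128−135) = 135 − 0.42 = 134.58 → 135
  G: 140 − 0.72 = 139.28 → 139
  B: 135 − 0.42 = 134.58 → 135
After the tone: rgb(135, 139, 135) = #878B87.
Lerp each channel 20% toward 128:
  R: 135 − 1.4 = 133.6 → 134
  G: 139 + 0.2×(128−139) = 139 − 2.2 = 136.8 → 137
  B: 135 + 0.2×(128−135) = 135 − 1.4 = 133.6 → 134
rgb(134, 137, 134) = #868986.

#868986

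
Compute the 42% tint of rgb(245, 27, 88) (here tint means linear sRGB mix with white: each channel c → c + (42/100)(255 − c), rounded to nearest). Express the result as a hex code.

#f97b9e

Lerp each channel 42% toward 255:
  R: 245 + 0.42×(255−245) = 245 + 4.2 = 249.2 → 249
  G: 27 + 0.42×(255−27) = 27 + 95.76 = 122.76 → 123
  B: 88 + 0.42×(255−88) = 88 + 70.14 = 158.14 → 158
rgb(249, 123, 158) = #f97b9e.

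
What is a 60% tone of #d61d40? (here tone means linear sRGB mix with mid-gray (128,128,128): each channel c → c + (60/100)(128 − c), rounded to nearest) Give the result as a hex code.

#a25866

#d61d40 is rgb(214, 29, 64).
Lerp each channel 60% toward 128:
  R: 214 − 51.6 = 162.4 → 162
  G: 29 + 59.4 = 88.4 → 88
  B: 64 + 0.6×(128−64) = 64 + 38.4 = 102.4 → 102
rgb(162, 88, 102) = #a25866.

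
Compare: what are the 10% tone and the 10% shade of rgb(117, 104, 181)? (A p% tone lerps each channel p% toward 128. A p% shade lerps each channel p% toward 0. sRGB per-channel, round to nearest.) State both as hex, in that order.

#766ab0, #695ea3

10% tone:
  R: 117 + 0.1×(128−117) = 117 + 1.1 = 118.1 → 118
  G: 104 + 0.1×(128−104) = 104 + 2.4 = 106.4 → 106
  B: 181 + 0.1×(128−181) = 181 − 5.3 = 175.7 → 176
  → #766ab0
10% shade:
  R: 117 − 11.7 = 105.3 → 105
  G: 104 + 0.1×(0−104) = 104 − 10.4 = 93.6 → 94
  B: 181 + 0.1×(0−181) = 181 − 18.1 = 162.9 → 163
  → #695ea3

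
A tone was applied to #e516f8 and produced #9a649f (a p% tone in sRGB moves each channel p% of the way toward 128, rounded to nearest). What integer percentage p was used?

#e516f8 is rgb(229, 22, 248); #9a649f is rgb(154, 100, 159).
On the B channel (widest range): 159 ≈ 248 + (p/100)(128 − 248), so p ≈ 100×(159 − 248)/(128 − 248) = -8900/-120 = 74.17.
p = 74 reproduces all three channels after rounding.

74%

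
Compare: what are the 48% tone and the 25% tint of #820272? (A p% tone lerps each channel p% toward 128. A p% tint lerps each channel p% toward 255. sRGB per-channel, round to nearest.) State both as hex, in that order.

#813E79, #A14195

#820272 is rgb(130, 2, 114).
48% tone:
  R: 130 + 0.48×(128−130) = 130 − 0.96 = 129.04 → 129
  G: 2 + 0.48×(128−2) = 2 + 60.48 = 62.48 → 62
  B: 114 + 6.72 = 120.72 → 121
  → #813E79
25% tint:
  R: 130 + 31.25 = 161.25 → 161
  G: 2 + 0.25×(255−2) = 2 + 63.25 = 65.25 → 65
  B: 114 + 0.25×(255−114) = 114 + 35.25 = 149.25 → 149
  → #A14195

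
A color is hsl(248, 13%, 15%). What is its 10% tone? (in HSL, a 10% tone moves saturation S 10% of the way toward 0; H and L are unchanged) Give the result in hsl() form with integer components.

hsl(248, 12%, 15%)

S moves 10% from 13 toward 0: 13 − 1.3 = 11.7 → 12.
H and L are unchanged.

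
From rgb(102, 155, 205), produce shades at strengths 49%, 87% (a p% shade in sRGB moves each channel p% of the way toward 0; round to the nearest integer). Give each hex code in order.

#344F69, #0D141B

49%: (102 − 49.98 = 52.02→52, 155 − 75.95 = 79.05→79, 205 − 100.45 = 104.55→105) → #344F69
87%: (102 − 88.74 = 13.26→13, 155 − 134.85 = 20.15→20, 205 − 178.35 = 26.65→27) → #0D141B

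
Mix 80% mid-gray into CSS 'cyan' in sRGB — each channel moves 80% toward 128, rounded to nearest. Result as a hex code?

#669999

CSS cyan is rgb(0, 255, 255).
Per channel, c → c + 0.8(128 − c):
  R: 0 + 0.8×(128−0) = 0 + 102.4 = 102.4 → 102
  G: 255 − 101.6 = 153.4 → 153
  B: 255 − 101.6 = 153.4 → 153
rgb(102, 153, 153) = #669999.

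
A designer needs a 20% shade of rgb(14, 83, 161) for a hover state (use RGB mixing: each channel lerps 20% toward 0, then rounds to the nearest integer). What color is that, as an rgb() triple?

rgb(11, 66, 129)

Per channel, c → c + 0.2(0 − c):
  R: 14 − 2.8 = 11.2 → 11
  G: 83 − 16.6 = 66.4 → 66
  B: 161 + 0.2×(0−161) = 161 − 32.2 = 128.8 → 129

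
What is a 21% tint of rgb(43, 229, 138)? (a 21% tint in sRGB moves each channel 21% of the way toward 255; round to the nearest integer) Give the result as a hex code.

#58eaa3

Per channel, c → c + 0.21(255 − c):
  R: 43 + 44.52 = 87.52 → 88
  G: 229 + 0.21×(255−229) = 229 + 5.46 = 234.46 → 234
  B: 138 + 0.21×(255−138) = 138 + 24.57 = 162.57 → 163
rgb(88, 234, 163) = #58eaa3.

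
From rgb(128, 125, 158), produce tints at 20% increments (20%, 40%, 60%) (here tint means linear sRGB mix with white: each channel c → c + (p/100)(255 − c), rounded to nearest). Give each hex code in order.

20%: (128 + 25.4 = 153.4→153, 125 + 26 = 151→151, 158 + 19.4 = 177.4→177) → #9997B1
40%: (128 + 50.8 = 178.8→179, 125 + 52 = 177→177, 158 + 38.8 = 196.8→197) → #B3B1C5
60%: (128 + 76.2 = 204.2→204, 125 + 78 = 203→203, 158 + 58.2 = 216.2→216) → #CCCBD8

#9997B1, #B3B1C5, #CCCBD8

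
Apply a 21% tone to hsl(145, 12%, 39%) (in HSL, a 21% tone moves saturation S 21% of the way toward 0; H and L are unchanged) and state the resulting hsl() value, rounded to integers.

S moves 21% from 12 toward 0: 12 − 2.52 = 9.48 → 9.
H and L are unchanged.

hsl(145, 9%, 39%)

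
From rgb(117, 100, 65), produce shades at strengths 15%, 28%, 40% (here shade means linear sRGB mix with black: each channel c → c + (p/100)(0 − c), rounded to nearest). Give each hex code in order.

#635537, #54482f, #463c27

15%: (117 − 17.55 = 99.45→99, 100 − 15 = 85→85, 65 − 9.75 = 55.25→55) → #635537
28%: (117 − 32.76 = 84.24→84, 100 − 28 = 72→72, 65 − 18.2 = 46.8→47) → #54482f
40%: (117 − 46.8 = 70.2→70, 100 − 40 = 60→60, 65 − 26 = 39→39) → #463c27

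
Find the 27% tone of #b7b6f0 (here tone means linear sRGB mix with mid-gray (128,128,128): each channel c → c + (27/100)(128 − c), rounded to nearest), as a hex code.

#a8a7d2

#b7b6f0 is rgb(183, 182, 240).
Per channel, c → c + 0.27(128 − c):
  R: 183 + 0.27×(128−183) = 183 − 14.85 = 168.15 → 168
  G: 182 + 0.27×(128−182) = 182 − 14.58 = 167.42 → 167
  B: 240 + 0.27×(128−240) = 240 − 30.24 = 209.76 → 210
rgb(168, 167, 210) = #a8a7d2.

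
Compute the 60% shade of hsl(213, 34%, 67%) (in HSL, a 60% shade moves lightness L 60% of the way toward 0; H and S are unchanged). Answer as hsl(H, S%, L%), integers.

L moves 60% from 67 toward 0: 67 − 40.2 = 26.8 → 27.
H and S are unchanged.

hsl(213, 34%, 27%)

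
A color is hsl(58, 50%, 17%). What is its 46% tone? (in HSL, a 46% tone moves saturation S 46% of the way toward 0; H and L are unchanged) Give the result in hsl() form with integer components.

S moves 46% from 50 toward 0: 50 − 23 = 27 → 27.
H and L are unchanged.

hsl(58, 27%, 17%)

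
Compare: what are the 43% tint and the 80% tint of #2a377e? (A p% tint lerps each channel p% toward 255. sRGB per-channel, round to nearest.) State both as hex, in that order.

#2a377e is rgb(42, 55, 126).
43% tint:
  R: 42 + 91.59 = 133.59 → 134
  G: 55 + 86 = 141 → 141
  B: 126 + 0.43×(255−126) = 126 + 55.47 = 181.47 → 181
  → #868db5
80% tint:
  R: 42 + 0.8×(255−42) = 42 + 170.4 = 212.4 → 212
  G: 55 + 0.8×(255−55) = 55 + 160 = 215 → 215
  B: 126 + 103.2 = 229.2 → 229
  → #d4d7e5

#868db5, #d4d7e5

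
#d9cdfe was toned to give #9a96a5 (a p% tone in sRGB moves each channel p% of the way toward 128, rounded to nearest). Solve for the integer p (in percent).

#d9cdfe is rgb(217, 205, 254); #9a96a5 is rgb(154, 150, 165).
On the B channel (widest range): 165 ≈ 254 + (p/100)(128 − 254), so p ≈ 100×(165 − 254)/(128 − 254) = -8900/-126 = 70.63.
p = 71 reproduces all three channels after rounding.

71%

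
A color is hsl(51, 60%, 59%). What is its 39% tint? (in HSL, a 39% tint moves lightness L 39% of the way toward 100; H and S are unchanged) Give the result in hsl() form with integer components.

L moves 39% from 59 toward 100: 59 + 15.99 = 74.99 → 75.
H and S are unchanged.

hsl(51, 60%, 75%)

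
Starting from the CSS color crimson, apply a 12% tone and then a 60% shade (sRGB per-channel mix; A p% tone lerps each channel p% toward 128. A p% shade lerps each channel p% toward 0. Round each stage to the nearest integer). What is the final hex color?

CSS crimson is rgb(220, 20, 60).
Per channel, c → c + 0.12(128 − c):
  R: 220 − 11.04 = 208.96 → 209
  G: 20 + 12.96 = 32.96 → 33
  B: 60 + 0.12×(128−60) = 60 + 8.16 = 68.16 → 68
After the tone: rgb(209, 33, 68) = #d12144.
Lerp each channel 60% toward 0:
  R: 209 + 0.6×(0−209) = 209 − 125.4 = 83.6 → 84
  G: 33 + 0.6×(0−33) = 33 − 19.8 = 13.2 → 13
  B: 68 − 40.8 = 27.2 → 27
rgb(84, 13, 27) = #540d1b.

#540d1b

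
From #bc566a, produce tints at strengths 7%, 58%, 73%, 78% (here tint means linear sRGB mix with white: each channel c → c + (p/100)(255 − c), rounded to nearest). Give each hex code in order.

#bc566a is rgb(188, 86, 106).
7%: (188 + 4.69 = 192.69→193, 86 + 11.83 = 97.83→98, 106 + 10.43 = 116.43→116) → #c16274
58%: (188 + 38.86 = 226.86→227, 86 + 98.02 = 184.02→184, 106 + 86.42 = 192.42→192) → #e3b8c0
73%: (188 + 48.91 = 236.91→237, 86 + 123.37 = 209.37→209, 106 + 108.77 = 214.77→215) → #edd1d7
78%: (188 + 52.26 = 240.26→240, 86 + 131.82 = 217.82→218, 106 + 116.22 = 222.22→222) → #f0dade

#c16274, #e3b8c0, #edd1d7, #f0dade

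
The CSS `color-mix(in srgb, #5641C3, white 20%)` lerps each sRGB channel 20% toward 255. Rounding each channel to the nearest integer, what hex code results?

#7867CF

#5641C3 is rgb(86, 65, 195).
A 20% tint moves each channel 20% toward 255:
  R: 86 + 0.2×(255−86) = 86 + 33.8 = 119.8 → 120
  G: 65 + 0.2×(255−65) = 65 + 38 = 103 → 103
  B: 195 + 12 = 207 → 207
rgb(120, 103, 207) = #7867CF.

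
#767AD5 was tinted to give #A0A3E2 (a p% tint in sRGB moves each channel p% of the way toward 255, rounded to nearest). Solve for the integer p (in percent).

31%

#767AD5 is rgb(118, 122, 213); #A0A3E2 is rgb(160, 163, 226).
On the R channel (widest range): 160 ≈ 118 + (p/100)(255 − 118), so p ≈ 100×(160 − 118)/(255 − 118) = 4200/137 = 30.66.
p = 31 reproduces all three channels after rounding.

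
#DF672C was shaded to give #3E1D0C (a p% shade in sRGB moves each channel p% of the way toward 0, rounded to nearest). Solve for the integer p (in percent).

#DF672C is rgb(223, 103, 44); #3E1D0C is rgb(62, 29, 12).
On the R channel (widest range): 62 ≈ 223 + (p/100)(0 − 223), so p ≈ 100×(62 − 223)/(0 − 223) = -16100/-223 = 72.20.
p = 72 reproduces all three channels after rounding.

72%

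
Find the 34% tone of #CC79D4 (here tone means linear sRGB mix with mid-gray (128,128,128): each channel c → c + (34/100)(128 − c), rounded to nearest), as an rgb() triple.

#CC79D4 is rgb(204, 121, 212).
Lerp each channel 34% toward 128:
  R: 204 − 25.84 = 178.16 → 178
  G: 121 + 0.34×(128−121) = 121 + 2.38 = 123.38 → 123
  B: 212 − 28.56 = 183.44 → 183

rgb(178, 123, 183)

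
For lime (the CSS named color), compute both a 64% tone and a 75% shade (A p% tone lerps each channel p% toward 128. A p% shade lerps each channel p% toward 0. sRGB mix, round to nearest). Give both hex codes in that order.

#52ae52, #004000

CSS lime is rgb(0, 255, 0).
64% tone:
  R: 0 + 0.64×(128−0) = 0 + 81.92 = 81.92 → 82
  G: 255 − 81.28 = 173.72 → 174
  B: 0 + 81.92 = 81.92 → 82
  → #52ae52
75% shade:
  R: 0 + 0.75×(0−0) = 0 + 0 = 0 → 0
  G: 255 + 0.75×(0−255) = 255 − 191.25 = 63.75 → 64
  B: 0 + 0 = 0 → 0
  → #004000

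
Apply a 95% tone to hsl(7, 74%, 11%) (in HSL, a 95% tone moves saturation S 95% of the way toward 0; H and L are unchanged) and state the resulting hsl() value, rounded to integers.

hsl(7, 4%, 11%)

S moves 95% from 74 toward 0: 74 − 70.3 = 3.7 → 4.
H and L are unchanged.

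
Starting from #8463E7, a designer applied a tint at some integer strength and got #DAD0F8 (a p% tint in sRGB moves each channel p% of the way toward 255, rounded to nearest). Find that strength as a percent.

#8463E7 is rgb(132, 99, 231); #DAD0F8 is rgb(218, 208, 248).
On the G channel (widest range): 208 ≈ 99 + (p/100)(255 − 99), so p ≈ 100×(208 − 99)/(255 − 99) = 10900/156 = 69.87.
p = 70 reproduces all three channels after rounding.

70%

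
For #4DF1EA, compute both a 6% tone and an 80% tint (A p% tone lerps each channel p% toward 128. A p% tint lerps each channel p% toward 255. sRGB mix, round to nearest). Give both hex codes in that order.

#50EAE4, #DBFCFB

#4DF1EA is rgb(77, 241, 234).
6% tone:
  R: 77 + 3.06 = 80.06 → 80
  G: 241 − 6.78 = 234.22 → 234
  B: 234 + 0.06×(128−234) = 234 − 6.36 = 227.64 → 228
  → #50EAE4
80% tint:
  R: 77 + 0.8×(255−77) = 77 + 142.4 = 219.4 → 219
  G: 241 + 0.8×(255−241) = 241 + 11.2 = 252.2 → 252
  B: 234 + 16.8 = 250.8 → 251
  → #DBFCFB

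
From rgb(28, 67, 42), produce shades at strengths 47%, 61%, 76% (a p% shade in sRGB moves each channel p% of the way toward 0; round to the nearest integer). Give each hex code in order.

#0F2416, #0B1A10, #07100A

47%: (28 − 13.16 = 14.84→15, 67 − 31.49 = 35.51→36, 42 − 19.74 = 22.26→22) → #0F2416
61%: (28 − 17.08 = 10.92→11, 67 − 40.87 = 26.13→26, 42 − 25.62 = 16.38→16) → #0B1A10
76%: (28 − 21.28 = 6.72→7, 67 − 50.92 = 16.08→16, 42 − 31.92 = 10.08→10) → #07100A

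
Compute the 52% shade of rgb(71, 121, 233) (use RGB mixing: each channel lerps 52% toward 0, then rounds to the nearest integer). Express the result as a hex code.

Lerp each channel 52% toward 0:
  R: 71 + 0.52×(0−71) = 71 − 36.92 = 34.08 → 34
  G: 121 + 0.52×(0−121) = 121 − 62.92 = 58.08 → 58
  B: 233 − 121.16 = 111.84 → 112
rgb(34, 58, 112) = #223a70.

#223a70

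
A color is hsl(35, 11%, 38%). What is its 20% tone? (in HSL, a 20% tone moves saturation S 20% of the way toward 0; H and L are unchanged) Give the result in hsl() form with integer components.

S moves 20% from 11 toward 0: 11 − 2.2 = 8.8 → 9.
H and L are unchanged.

hsl(35, 9%, 38%)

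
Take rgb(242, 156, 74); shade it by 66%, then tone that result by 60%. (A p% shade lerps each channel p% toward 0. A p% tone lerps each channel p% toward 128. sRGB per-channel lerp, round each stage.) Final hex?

Per channel, c → c + 0.66(0 − c):
  R: 242 − 159.72 = 82.28 → 82
  G: 156 − 102.96 = 53.04 → 53
  B: 74 + 0.66×(0−74) = 74 − 48.84 = 25.16 → 25
After the shade: rgb(82, 53, 25) = #523519.
Lerp each channel 60% toward 128:
  R: 82 + 0.6×(128−82) = 82 + 27.6 = 109.6 → 110
  G: 53 + 45 = 98 → 98
  B: 25 + 61.8 = 86.8 → 87
rgb(110, 98, 87) = #6E6257.

#6E6257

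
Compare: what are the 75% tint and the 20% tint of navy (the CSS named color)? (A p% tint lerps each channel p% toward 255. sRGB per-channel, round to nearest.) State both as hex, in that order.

CSS navy is rgb(0, 0, 128).
75% tint:
  R: 0 + 0.75×(255−0) = 0 + 191.25 = 191.25 → 191
  G: 0 + 191.25 = 191.25 → 191
  B: 128 + 0.75×(255−128) = 128 + 95.25 = 223.25 → 223
  → #BFBFDF
20% tint:
  R: 0 + 0.2×(255−0) = 0 + 51 = 51 → 51
  G: 0 + 0.2×(255−0) = 0 + 51 = 51 → 51
  B: 128 + 25.4 = 153.4 → 153
  → #333399

#BFBFDF, #333399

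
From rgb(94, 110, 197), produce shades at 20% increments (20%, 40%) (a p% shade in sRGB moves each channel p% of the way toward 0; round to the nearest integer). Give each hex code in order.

#4B589E, #384276

20%: (94 − 18.8 = 75.2→75, 110 − 22 = 88→88, 197 − 39.4 = 157.6→158) → #4B589E
40%: (94 − 37.6 = 56.4→56, 110 − 44 = 66→66, 197 − 78.8 = 118.2→118) → #384276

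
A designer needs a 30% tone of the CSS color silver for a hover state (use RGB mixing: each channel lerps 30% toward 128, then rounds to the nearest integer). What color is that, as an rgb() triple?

CSS silver is rgb(192, 192, 192).
Lerp each channel 30% toward 128:
  R: 192 − 19.2 = 172.8 → 173
  G: 192 + 0.3×(128−192) = 192 − 19.2 = 172.8 → 173
  B: 192 + 0.3×(128−192) = 192 − 19.2 = 172.8 → 173

rgb(173, 173, 173)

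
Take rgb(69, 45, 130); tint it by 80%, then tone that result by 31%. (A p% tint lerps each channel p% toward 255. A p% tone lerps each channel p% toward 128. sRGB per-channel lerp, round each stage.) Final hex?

#bebbc6

Per channel, c → c + 0.8(255 − c):
  R: 69 + 0.8×(255−69) = 69 + 148.8 = 217.8 → 218
  G: 45 + 0.8×(255−45) = 45 + 168 = 213 → 213
  B: 130 + 100 = 230 → 230
After the tint: rgb(218, 213, 230) = #dad5e6.
Lerp each channel 31% toward 128:
  R: 218 + 0.31×(128−218) = 218 − 27.9 = 190.1 → 190
  G: 213 + 0.31×(128−213) = 213 − 26.35 = 186.65 → 187
  B: 230 + 0.31×(128−230) = 230 − 31.62 = 198.38 → 198
rgb(190, 187, 198) = #bebbc6.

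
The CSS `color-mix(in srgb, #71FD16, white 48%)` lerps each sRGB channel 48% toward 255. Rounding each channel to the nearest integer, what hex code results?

#71FD16 is rgb(113, 253, 22).
Lerp each channel 48% toward 255:
  R: 113 + 68.16 = 181.16 → 181
  G: 253 + 0.48×(255−253) = 253 + 0.96 = 253.96 → 254
  B: 22 + 0.48×(255−22) = 22 + 111.84 = 133.84 → 134
rgb(181, 254, 134) = #B5FE86.

#B5FE86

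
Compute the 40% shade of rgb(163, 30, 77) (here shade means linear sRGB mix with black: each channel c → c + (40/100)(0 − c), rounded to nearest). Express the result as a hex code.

Lerp each channel 40% toward 0:
  R: 163 + 0.4×(0−163) = 163 − 65.2 = 97.8 → 98
  G: 30 − 12 = 18 → 18
  B: 77 + 0.4×(0−77) = 77 − 30.8 = 46.2 → 46
rgb(98, 18, 46) = #62122e.

#62122e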